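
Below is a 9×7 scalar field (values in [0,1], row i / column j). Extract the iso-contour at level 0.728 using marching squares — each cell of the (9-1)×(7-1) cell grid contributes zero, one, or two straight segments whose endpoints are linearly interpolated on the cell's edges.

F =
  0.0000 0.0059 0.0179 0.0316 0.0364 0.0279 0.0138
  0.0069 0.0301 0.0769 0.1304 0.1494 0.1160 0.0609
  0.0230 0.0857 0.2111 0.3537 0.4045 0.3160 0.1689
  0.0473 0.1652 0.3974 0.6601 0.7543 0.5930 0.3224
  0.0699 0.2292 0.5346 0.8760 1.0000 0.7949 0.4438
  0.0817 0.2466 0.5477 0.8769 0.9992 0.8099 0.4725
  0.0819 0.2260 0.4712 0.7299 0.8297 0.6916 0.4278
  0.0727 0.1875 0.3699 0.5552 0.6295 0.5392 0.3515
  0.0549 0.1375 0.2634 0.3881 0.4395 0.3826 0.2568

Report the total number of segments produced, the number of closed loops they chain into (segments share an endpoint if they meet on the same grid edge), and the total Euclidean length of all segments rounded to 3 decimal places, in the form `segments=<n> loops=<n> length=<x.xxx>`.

segments=14 loops=1 length=9.779

cell (2,3): code 0100 → (2.925,4.000)–(3.000,3.721)
cell (2,4): code 1000 → (3.000,4.163)–(2.925,4.000)
cell (3,2): code 0100 → (3.314,3.000)–(4.000,2.566)
cell (3,3): code 1110 → (3.000,3.721)–(3.314,3.000)
cell (3,4): code 1101 → (3.669,5.000)–(3.000,4.163)
cell (3,5): code 1000 → (4.000,5.191)–(3.669,5.000)
cell (4,2): code 0110 → (4.000,2.566)–(5.000,2.548)
cell (4,5): code 1001 → (5.000,5.243)–(4.000,5.191)
cell (5,2): code 0110 → (5.000,2.548)–(6.000,2.993)
cell (5,4): code 1011 → (6.000,4.736)–(5.692,5.000)
cell (5,5): code 0001 → (5.692,5.000)–(5.000,5.243)
cell (6,2): code 0010 → (6.000,2.993)–(6.011,3.000)
cell (6,3): code 0011 → (6.011,3.000)–(6.508,4.000)
cell (6,4): code 0001 → (6.508,4.000)–(6.000,4.736)
total: 14 segments, chained into 1 closed loop(s), length Σ = 9.779030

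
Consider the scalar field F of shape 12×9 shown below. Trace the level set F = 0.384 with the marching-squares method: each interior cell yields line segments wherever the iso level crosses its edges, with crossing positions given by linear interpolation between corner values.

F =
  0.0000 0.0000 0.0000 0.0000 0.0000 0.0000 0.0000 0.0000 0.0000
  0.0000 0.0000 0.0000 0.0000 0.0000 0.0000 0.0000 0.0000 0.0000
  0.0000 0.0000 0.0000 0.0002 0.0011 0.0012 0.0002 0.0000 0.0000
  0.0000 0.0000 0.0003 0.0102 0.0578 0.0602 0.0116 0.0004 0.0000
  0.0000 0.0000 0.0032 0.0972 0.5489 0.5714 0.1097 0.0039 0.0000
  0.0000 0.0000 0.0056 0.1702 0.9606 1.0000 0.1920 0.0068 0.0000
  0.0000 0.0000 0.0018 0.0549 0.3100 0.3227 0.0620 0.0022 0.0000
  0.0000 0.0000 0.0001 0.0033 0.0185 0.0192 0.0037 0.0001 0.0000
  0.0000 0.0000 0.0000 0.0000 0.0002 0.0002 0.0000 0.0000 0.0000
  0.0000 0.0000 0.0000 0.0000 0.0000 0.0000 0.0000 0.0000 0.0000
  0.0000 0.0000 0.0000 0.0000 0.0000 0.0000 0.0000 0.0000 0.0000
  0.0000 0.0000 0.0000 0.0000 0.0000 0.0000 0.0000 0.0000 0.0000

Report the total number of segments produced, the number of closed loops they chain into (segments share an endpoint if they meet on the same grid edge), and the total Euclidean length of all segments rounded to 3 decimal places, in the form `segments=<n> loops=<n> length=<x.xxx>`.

segments=8 loops=1 length=7.504

cell (3,3): code 0100 → (3.664,4.000)–(4.000,3.635)
cell (3,4): code 1100 → (3.633,5.000)–(3.664,4.000)
cell (3,5): code 1000 → (4.000,5.406)–(3.633,5.000)
cell (4,3): code 0110 → (4.000,3.635)–(5.000,3.270)
cell (4,5): code 1001 → (5.000,5.762)–(4.000,5.406)
cell (5,3): code 0010 → (5.000,3.270)–(5.886,4.000)
cell (5,4): code 0011 → (5.886,4.000)–(5.909,5.000)
cell (5,5): code 0001 → (5.909,5.000)–(5.000,5.762)
total: 8 segments, chained into 1 closed loop(s), length Σ = 7.504298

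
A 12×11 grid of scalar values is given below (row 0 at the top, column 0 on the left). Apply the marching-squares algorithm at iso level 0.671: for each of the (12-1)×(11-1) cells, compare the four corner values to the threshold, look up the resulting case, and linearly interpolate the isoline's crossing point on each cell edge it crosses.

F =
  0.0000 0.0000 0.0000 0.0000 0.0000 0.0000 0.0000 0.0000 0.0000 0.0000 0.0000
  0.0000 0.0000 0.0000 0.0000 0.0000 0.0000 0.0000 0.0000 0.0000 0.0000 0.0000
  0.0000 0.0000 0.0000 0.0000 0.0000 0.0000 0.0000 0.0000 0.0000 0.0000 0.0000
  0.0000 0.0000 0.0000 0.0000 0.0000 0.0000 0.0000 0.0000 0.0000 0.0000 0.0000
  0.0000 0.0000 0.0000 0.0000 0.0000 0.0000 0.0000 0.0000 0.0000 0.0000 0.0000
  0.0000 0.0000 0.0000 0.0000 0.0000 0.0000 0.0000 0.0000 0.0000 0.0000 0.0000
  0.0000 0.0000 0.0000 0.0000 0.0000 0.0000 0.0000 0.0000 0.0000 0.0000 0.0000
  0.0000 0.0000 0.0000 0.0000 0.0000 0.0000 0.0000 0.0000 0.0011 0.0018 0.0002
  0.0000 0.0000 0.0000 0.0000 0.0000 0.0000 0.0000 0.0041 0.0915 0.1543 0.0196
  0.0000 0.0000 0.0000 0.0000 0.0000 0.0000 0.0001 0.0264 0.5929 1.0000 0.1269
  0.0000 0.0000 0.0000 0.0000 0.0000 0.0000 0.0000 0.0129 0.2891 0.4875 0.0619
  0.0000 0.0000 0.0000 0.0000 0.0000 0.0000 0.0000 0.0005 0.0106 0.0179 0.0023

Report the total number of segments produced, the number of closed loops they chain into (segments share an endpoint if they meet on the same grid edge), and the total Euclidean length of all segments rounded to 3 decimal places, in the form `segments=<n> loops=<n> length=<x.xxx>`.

cell (8,8): code 0100 → (8.611,9.000)–(9.000,8.192)
cell (8,9): code 1000 → (9.000,9.377)–(8.611,9.000)
cell (9,8): code 0010 → (9.000,8.192)–(9.642,9.000)
cell (9,9): code 0001 → (9.642,9.000)–(9.000,9.377)
total: 4 segments, chained into 1 closed loop(s), length Σ = 3.214986

segments=4 loops=1 length=3.215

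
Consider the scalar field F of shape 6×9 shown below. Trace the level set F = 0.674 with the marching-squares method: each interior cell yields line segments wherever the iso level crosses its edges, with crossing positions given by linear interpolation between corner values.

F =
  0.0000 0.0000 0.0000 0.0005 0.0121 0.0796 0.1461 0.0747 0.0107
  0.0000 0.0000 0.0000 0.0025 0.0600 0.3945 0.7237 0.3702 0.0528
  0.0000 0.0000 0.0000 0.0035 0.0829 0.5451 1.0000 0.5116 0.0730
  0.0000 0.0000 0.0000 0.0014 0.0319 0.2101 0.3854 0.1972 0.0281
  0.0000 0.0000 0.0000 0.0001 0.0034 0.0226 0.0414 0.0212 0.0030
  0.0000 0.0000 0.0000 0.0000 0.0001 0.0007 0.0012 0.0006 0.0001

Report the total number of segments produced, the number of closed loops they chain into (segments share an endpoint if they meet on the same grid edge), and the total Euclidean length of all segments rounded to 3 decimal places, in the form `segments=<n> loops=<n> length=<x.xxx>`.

segments=6 loops=1 length=4.362

cell (0,5): code 0100 → (0.914,6.000)–(1.000,5.849)
cell (0,6): code 1000 → (1.000,6.141)–(0.914,6.000)
cell (1,5): code 0110 → (1.000,5.849)–(2.000,5.283)
cell (1,6): code 1001 → (2.000,6.667)–(1.000,6.141)
cell (2,5): code 0010 → (2.000,5.283)–(2.530,6.000)
cell (2,6): code 0001 → (2.530,6.000)–(2.000,6.667)
total: 6 segments, chained into 1 closed loop(s), length Σ = 4.361991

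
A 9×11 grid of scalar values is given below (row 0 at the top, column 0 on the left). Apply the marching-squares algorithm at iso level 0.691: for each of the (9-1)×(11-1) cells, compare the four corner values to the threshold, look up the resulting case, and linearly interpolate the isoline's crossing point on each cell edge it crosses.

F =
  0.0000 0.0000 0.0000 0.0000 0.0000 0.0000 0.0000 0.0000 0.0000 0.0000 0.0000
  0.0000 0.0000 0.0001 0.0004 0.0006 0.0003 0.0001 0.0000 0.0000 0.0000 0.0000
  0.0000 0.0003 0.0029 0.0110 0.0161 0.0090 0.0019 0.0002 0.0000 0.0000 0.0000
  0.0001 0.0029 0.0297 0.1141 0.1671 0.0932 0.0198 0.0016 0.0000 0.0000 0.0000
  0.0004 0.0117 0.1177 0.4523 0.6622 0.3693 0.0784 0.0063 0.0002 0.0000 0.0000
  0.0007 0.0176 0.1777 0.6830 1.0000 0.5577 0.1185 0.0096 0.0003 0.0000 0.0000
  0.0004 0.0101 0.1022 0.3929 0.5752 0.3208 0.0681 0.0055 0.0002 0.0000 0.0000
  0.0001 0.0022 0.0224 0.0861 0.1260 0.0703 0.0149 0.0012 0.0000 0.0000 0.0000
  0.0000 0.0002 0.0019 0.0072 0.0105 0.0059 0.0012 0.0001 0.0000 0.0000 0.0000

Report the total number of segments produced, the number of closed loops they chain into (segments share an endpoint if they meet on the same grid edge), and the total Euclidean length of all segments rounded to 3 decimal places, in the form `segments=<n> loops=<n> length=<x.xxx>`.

segments=4 loops=1 length=4.713

cell (4,3): code 0100 → (4.085,4.000)–(5.000,3.025)
cell (4,4): code 1000 → (5.000,4.699)–(4.085,4.000)
cell (5,3): code 0010 → (5.000,3.025)–(5.727,4.000)
cell (5,4): code 0001 → (5.727,4.000)–(5.000,4.699)
total: 4 segments, chained into 1 closed loop(s), length Σ = 4.712577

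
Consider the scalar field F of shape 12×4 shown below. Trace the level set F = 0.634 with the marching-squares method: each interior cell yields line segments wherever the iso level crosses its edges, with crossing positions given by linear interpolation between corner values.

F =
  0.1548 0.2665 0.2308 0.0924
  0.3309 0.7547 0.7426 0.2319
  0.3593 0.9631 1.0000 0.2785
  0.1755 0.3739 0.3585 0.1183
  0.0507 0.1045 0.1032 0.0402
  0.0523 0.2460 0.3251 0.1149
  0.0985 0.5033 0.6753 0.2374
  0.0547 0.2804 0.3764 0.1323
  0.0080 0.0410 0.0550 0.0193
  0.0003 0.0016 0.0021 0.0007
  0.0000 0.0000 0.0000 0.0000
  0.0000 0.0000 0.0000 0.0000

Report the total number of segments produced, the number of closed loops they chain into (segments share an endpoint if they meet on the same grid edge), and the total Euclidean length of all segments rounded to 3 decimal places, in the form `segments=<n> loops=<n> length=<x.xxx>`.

cell (0,0): code 0100 → (0.753,1.000)–(1.000,0.715)
cell (0,1): code 1100 → (0.788,2.000)–(0.753,1.000)
cell (0,2): code 1000 → (1.000,2.213)–(0.788,2.000)
cell (1,0): code 0110 → (1.000,0.715)–(2.000,0.455)
cell (1,2): code 1001 → (2.000,2.507)–(1.000,2.213)
cell (2,0): code 0010 → (2.000,0.455)–(2.559,1.000)
cell (2,1): code 0011 → (2.559,1.000)–(2.571,2.000)
cell (2,2): code 0001 → (2.571,2.000)–(2.000,2.507)
cell (5,1): code 0100 → (5.882,2.000)–(6.000,1.760)
cell (5,2): code 1000 → (6.000,2.094)–(5.882,2.000)
cell (6,1): code 0010 → (6.000,1.760)–(6.138,2.000)
cell (6,2): code 0001 → (6.138,2.000)–(6.000,2.094)
total: 12 segments, chained into 2 closed loop(s), length Σ = 7.160760

segments=12 loops=2 length=7.161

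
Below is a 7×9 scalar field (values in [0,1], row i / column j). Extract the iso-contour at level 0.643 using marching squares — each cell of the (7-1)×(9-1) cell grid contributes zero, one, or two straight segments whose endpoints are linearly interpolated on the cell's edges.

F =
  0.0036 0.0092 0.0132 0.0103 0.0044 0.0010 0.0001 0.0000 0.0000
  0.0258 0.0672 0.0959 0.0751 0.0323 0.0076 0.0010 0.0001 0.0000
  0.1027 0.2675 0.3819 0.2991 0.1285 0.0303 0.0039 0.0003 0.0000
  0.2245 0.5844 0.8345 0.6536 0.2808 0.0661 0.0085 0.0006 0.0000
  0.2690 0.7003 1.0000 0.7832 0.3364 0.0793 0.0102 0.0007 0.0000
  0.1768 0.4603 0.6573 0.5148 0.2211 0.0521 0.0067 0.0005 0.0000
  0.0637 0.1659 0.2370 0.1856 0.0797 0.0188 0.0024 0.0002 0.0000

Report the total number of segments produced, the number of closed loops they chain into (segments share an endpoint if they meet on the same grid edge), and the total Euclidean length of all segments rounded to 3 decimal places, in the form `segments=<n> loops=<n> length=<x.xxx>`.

cell (2,1): code 0100 → (2.577,2.000)–(3.000,1.234)
cell (2,2): code 1100 → (2.970,3.000)–(2.577,2.000)
cell (2,3): code 1000 → (3.000,3.028)–(2.970,3.000)
cell (3,0): code 0100 → (3.506,1.000)–(4.000,0.867)
cell (3,1): code 1110 → (3.000,1.234)–(3.506,1.000)
cell (3,3): code 1001 → (4.000,3.314)–(3.000,3.028)
cell (4,0): code 0010 → (4.000,0.867)–(4.239,1.000)
cell (4,1): code 0111 → (4.239,1.000)–(5.000,1.927)
cell (4,2): code 1011 → (5.000,2.100)–(4.522,3.000)
cell (4,3): code 0001 → (4.522,3.000)–(4.000,3.314)
cell (5,1): code 0010 → (5.000,1.927)–(5.034,2.000)
cell (5,2): code 0001 → (5.034,2.000)–(5.000,2.100)
total: 12 segments, chained into 1 closed loop(s), length Σ = 7.386845

segments=12 loops=1 length=7.387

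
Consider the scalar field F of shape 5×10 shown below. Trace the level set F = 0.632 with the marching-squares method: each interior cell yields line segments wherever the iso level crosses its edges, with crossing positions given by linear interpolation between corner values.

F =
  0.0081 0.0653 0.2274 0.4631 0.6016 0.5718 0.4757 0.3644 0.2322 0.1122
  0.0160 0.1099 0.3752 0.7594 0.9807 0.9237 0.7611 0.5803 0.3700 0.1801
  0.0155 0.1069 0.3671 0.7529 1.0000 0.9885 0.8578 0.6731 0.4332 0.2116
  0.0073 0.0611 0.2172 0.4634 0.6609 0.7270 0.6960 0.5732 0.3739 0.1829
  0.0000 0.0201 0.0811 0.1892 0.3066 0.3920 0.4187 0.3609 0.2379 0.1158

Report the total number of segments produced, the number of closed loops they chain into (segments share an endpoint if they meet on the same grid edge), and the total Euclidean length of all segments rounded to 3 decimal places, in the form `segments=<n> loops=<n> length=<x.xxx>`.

segments=16 loops=1 length=12.195

cell (0,2): code 0100 → (0.570,3.000)–(1.000,2.668)
cell (0,3): code 1100 → (0.080,4.000)–(0.570,3.000)
cell (0,4): code 1100 → (0.171,5.000)–(0.080,4.000)
cell (0,5): code 1100 → (0.548,6.000)–(0.171,5.000)
cell (0,6): code 1000 → (1.000,6.714)–(0.548,6.000)
cell (1,2): code 0110 → (1.000,2.668)–(2.000,2.687)
cell (1,6): code 1101 → (1.557,7.000)–(1.000,6.714)
cell (1,7): code 1000 → (2.000,7.171)–(1.557,7.000)
cell (2,2): code 0010 → (2.000,2.687)–(2.418,3.000)
cell (2,3): code 0111 → (2.418,3.000)–(3.000,3.854)
cell (2,6): code 1011 → (3.000,6.521)–(2.411,7.000)
cell (2,7): code 0001 → (2.411,7.000)–(2.000,7.171)
cell (3,3): code 0010 → (3.000,3.854)–(3.082,4.000)
cell (3,4): code 0011 → (3.082,4.000)–(3.284,5.000)
cell (3,5): code 0011 → (3.284,5.000)–(3.231,6.000)
cell (3,6): code 0001 → (3.231,6.000)–(3.000,6.521)
total: 16 segments, chained into 1 closed loop(s), length Σ = 12.194756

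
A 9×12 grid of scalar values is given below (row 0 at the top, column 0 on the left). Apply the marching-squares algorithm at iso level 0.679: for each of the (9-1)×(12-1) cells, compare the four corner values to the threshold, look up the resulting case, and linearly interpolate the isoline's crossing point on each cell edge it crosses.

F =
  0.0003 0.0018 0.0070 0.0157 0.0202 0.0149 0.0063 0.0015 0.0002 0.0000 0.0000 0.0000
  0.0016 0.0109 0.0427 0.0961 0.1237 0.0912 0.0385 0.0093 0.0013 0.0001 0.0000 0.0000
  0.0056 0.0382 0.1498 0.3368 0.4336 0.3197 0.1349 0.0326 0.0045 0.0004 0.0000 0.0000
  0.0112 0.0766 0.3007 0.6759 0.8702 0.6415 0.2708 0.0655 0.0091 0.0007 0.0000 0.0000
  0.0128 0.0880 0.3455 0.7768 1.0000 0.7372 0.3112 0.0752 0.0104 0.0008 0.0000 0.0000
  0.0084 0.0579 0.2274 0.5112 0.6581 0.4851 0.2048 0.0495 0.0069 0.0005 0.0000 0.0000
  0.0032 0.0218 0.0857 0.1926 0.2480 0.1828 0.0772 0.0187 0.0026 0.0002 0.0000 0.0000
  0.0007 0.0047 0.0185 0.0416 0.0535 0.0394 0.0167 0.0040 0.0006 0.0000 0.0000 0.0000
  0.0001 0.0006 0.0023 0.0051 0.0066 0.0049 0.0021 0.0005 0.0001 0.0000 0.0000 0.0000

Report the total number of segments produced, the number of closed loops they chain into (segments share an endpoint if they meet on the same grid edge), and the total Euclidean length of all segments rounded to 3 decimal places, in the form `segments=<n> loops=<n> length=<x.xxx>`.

segments=10 loops=1 length=7.176

cell (2,3): code 0100 → (2.562,4.000)–(3.000,3.016)
cell (2,4): code 1000 → (3.000,4.836)–(2.562,4.000)
cell (3,2): code 0100 → (3.031,3.000)–(4.000,2.773)
cell (3,3): code 1110 → (3.000,3.016)–(3.031,3.000)
cell (3,4): code 1101 → (3.392,5.000)–(3.000,4.836)
cell (3,5): code 1000 → (4.000,5.137)–(3.392,5.000)
cell (4,2): code 0010 → (4.000,2.773)–(4.368,3.000)
cell (4,3): code 0011 → (4.368,3.000)–(4.939,4.000)
cell (4,4): code 0011 → (4.939,4.000)–(4.231,5.000)
cell (4,5): code 0001 → (4.231,5.000)–(4.000,5.137)
total: 10 segments, chained into 1 closed loop(s), length Σ = 7.176353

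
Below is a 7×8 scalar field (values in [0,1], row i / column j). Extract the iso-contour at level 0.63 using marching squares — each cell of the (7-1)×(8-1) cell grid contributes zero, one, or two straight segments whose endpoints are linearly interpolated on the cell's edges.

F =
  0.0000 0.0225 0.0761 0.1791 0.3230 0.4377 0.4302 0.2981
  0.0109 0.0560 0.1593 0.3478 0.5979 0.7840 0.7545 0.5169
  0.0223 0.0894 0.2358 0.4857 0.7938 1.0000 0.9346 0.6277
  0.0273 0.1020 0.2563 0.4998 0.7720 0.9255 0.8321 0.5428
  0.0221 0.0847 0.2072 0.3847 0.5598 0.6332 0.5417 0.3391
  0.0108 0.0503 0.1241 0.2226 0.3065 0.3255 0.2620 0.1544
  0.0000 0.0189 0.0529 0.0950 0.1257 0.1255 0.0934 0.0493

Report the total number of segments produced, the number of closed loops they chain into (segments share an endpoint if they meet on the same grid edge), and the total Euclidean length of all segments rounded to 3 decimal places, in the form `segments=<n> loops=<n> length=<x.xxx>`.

cell (0,4): code 0100 → (0.555,5.000)–(1.000,4.172)
cell (0,5): code 1100 → (0.616,6.000)–(0.555,5.000)
cell (0,6): code 1000 → (1.000,6.524)–(0.616,6.000)
cell (1,3): code 0100 → (1.164,4.000)–(2.000,3.468)
cell (1,4): code 1110 → (1.000,4.172)–(1.164,4.000)
cell (1,6): code 1001 → (2.000,6.993)–(1.000,6.524)
cell (2,3): code 0110 → (2.000,3.468)–(3.000,3.478)
cell (2,6): code 1001 → (3.000,6.699)–(2.000,6.993)
cell (3,3): code 0010 → (3.000,3.478)–(3.669,4.000)
cell (3,4): code 0111 → (3.669,4.000)–(4.000,4.956)
cell (3,5): code 1011 → (4.000,5.035)–(3.696,6.000)
cell (3,6): code 0001 → (3.696,6.000)–(3.000,6.699)
cell (4,4): code 0010 → (4.000,4.956)–(4.010,5.000)
cell (4,5): code 0001 → (4.010,5.000)–(4.000,5.035)
total: 14 segments, chained into 1 closed loop(s), length Σ = 10.905955

segments=14 loops=1 length=10.906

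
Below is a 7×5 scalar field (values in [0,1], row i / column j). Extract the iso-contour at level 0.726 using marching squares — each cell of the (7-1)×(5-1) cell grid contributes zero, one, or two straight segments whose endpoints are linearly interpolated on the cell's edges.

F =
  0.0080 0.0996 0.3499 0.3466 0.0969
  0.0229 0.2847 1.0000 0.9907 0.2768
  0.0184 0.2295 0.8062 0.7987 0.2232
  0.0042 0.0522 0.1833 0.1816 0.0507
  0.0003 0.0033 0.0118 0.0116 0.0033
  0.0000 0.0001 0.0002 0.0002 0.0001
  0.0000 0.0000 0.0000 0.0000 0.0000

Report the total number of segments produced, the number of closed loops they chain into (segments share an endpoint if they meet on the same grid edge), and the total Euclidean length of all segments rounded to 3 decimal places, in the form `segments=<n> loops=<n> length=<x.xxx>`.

cell (0,1): code 0100 → (0.579,2.000)–(1.000,1.617)
cell (0,2): code 1100 → (0.589,3.000)–(0.579,2.000)
cell (0,3): code 1000 → (1.000,3.371)–(0.589,3.000)
cell (1,1): code 0110 → (1.000,1.617)–(2.000,1.861)
cell (1,3): code 1001 → (2.000,3.126)–(1.000,3.371)
cell (2,1): code 0010 → (2.000,1.861)–(2.129,2.000)
cell (2,2): code 0011 → (2.129,2.000)–(2.118,3.000)
cell (2,3): code 0001 → (2.118,3.000)–(2.000,3.126)
total: 8 segments, chained into 1 closed loop(s), length Σ = 5.544188

segments=8 loops=1 length=5.544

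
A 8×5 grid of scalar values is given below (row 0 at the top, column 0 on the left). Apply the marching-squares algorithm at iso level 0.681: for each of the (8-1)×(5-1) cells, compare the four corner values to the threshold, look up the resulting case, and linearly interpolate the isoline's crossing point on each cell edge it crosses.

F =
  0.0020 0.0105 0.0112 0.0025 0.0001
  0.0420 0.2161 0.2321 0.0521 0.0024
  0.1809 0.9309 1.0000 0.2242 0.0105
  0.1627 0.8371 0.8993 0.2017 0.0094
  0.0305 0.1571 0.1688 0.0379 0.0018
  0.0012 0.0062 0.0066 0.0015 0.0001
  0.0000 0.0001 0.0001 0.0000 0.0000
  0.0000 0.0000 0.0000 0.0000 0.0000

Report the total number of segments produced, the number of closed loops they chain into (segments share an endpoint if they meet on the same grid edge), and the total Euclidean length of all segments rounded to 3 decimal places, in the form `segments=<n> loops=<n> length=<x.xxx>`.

cell (1,0): code 0100 → (1.650,1.000)–(2.000,0.667)
cell (1,1): code 1100 → (1.585,2.000)–(1.650,1.000)
cell (1,2): code 1000 → (2.000,2.411)–(1.585,2.000)
cell (2,0): code 0110 → (2.000,0.667)–(3.000,0.769)
cell (2,2): code 1001 → (3.000,2.313)–(2.000,2.411)
cell (3,0): code 0010 → (3.000,0.769)–(3.230,1.000)
cell (3,1): code 0011 → (3.230,1.000)–(3.299,2.000)
cell (3,2): code 0001 → (3.299,2.000)–(3.000,2.313)
total: 8 segments, chained into 1 closed loop(s), length Σ = 5.840697

segments=8 loops=1 length=5.841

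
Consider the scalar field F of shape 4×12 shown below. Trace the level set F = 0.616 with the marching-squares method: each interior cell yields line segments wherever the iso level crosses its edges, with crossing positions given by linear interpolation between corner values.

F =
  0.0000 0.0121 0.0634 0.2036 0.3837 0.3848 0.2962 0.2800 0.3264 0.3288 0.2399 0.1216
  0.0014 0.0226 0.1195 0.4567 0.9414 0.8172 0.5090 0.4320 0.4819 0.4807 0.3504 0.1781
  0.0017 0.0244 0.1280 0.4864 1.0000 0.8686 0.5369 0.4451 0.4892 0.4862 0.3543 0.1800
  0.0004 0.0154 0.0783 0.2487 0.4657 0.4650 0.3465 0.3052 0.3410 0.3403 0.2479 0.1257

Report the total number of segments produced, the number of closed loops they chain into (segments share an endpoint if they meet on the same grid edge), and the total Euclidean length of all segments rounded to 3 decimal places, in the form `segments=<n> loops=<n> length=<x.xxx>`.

segments=8 loops=1 length=7.734

cell (0,3): code 0100 → (0.417,4.000)–(1.000,3.329)
cell (0,4): code 1100 → (0.535,5.000)–(0.417,4.000)
cell (0,5): code 1000 → (1.000,5.653)–(0.535,5.000)
cell (1,3): code 0110 → (1.000,3.329)–(2.000,3.252)
cell (1,5): code 1001 → (2.000,5.762)–(1.000,5.653)
cell (2,3): code 0010 → (2.000,3.252)–(2.719,4.000)
cell (2,4): code 0011 → (2.719,4.000)–(2.626,5.000)
cell (2,5): code 0001 → (2.626,5.000)–(2.000,5.762)
total: 8 segments, chained into 1 closed loop(s), length Σ = 7.733988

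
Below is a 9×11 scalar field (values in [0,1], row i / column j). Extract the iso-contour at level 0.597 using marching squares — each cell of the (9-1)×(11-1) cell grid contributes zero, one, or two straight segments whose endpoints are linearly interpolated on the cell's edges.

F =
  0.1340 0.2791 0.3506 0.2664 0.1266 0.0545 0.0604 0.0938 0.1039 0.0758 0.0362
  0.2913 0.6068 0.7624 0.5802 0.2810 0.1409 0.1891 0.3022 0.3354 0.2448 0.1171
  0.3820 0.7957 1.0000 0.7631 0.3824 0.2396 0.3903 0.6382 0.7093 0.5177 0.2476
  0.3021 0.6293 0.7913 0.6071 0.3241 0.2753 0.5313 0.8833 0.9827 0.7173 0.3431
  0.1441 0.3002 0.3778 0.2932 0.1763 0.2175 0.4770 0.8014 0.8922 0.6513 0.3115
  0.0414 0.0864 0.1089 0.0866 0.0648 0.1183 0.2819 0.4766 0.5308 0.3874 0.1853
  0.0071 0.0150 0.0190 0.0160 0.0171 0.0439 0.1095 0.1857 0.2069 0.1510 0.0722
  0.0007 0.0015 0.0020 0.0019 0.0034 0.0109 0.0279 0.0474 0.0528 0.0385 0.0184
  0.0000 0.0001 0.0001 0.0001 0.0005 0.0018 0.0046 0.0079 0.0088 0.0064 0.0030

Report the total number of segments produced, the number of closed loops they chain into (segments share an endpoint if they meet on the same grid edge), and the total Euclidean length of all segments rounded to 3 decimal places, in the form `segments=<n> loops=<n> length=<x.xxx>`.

cell (0,0): code 0100 → (0.970,1.000)–(1.000,0.969)
cell (0,1): code 1100 → (0.598,2.000)–(0.970,1.000)
cell (0,2): code 1000 → (1.000,2.908)–(0.598,2.000)
cell (1,0): code 0110 → (1.000,0.969)–(2.000,0.520)
cell (1,2): code 1101 → (1.092,3.000)–(1.000,2.908)
cell (1,3): code 1000 → (2.000,3.436)–(1.092,3.000)
cell (1,6): code 0100 → (1.877,7.000)–(2.000,6.834)
cell (1,7): code 1100 → (1.700,8.000)–(1.877,7.000)
cell (1,8): code 1000 → (2.000,8.586)–(1.700,8.000)
cell (2,0): code 0110 → (2.000,0.520)–(3.000,0.901)
cell (2,3): code 1001 → (3.000,3.036)–(2.000,3.436)
cell (2,6): code 0110 → (2.000,6.834)–(3.000,6.187)
cell (2,8): code 1101 → (2.397,9.000)–(2.000,8.586)
cell (2,9): code 1000 → (3.000,9.321)–(2.397,9.000)
cell (3,0): code 0010 → (3.000,0.901)–(3.098,1.000)
cell (3,1): code 0011 → (3.098,1.000)–(3.470,2.000)
cell (3,2): code 0011 → (3.470,2.000)–(3.032,3.000)
cell (3,3): code 0001 → (3.032,3.000)–(3.000,3.036)
cell (3,6): code 0110 → (3.000,6.187)–(4.000,6.370)
cell (3,9): code 1001 → (4.000,9.160)–(3.000,9.321)
cell (4,6): code 0010 → (4.000,6.370)–(4.629,7.000)
cell (4,7): code 0011 → (4.629,7.000)–(4.817,8.000)
cell (4,8): code 0011 → (4.817,8.000)–(4.206,9.000)
cell (4,9): code 0001 → (4.206,9.000)–(4.000,9.160)
total: 24 segments, chained into 2 closed loop(s), length Σ = 18.528684

segments=24 loops=2 length=18.529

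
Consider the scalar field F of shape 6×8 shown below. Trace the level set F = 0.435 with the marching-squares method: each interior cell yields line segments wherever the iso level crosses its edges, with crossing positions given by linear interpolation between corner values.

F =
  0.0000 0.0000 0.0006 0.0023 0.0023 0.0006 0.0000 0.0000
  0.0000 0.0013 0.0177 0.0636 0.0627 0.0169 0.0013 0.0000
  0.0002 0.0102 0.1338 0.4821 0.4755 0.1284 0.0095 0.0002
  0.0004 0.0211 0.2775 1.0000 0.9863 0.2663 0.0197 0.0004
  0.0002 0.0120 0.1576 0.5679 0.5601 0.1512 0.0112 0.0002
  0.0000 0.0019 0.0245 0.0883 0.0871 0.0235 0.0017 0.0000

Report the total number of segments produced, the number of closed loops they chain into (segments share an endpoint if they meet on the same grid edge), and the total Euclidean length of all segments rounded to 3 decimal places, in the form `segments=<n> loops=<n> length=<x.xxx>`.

segments=10 loops=1 length=7.743

cell (1,2): code 0100 → (1.887,3.000)–(2.000,2.865)
cell (1,3): code 1100 → (1.902,4.000)–(1.887,3.000)
cell (1,4): code 1000 → (2.000,4.117)–(1.902,4.000)
cell (2,2): code 0110 → (2.000,2.865)–(3.000,2.218)
cell (2,4): code 1001 → (3.000,4.766)–(2.000,4.117)
cell (3,2): code 0110 → (3.000,2.218)–(4.000,2.676)
cell (3,4): code 1001 → (4.000,4.306)–(3.000,4.766)
cell (4,2): code 0010 → (4.000,2.676)–(4.277,3.000)
cell (4,3): code 0011 → (4.277,3.000)–(4.264,4.000)
cell (4,4): code 0001 → (4.264,4.000)–(4.000,4.306)
total: 10 segments, chained into 1 closed loop(s), length Σ = 7.742888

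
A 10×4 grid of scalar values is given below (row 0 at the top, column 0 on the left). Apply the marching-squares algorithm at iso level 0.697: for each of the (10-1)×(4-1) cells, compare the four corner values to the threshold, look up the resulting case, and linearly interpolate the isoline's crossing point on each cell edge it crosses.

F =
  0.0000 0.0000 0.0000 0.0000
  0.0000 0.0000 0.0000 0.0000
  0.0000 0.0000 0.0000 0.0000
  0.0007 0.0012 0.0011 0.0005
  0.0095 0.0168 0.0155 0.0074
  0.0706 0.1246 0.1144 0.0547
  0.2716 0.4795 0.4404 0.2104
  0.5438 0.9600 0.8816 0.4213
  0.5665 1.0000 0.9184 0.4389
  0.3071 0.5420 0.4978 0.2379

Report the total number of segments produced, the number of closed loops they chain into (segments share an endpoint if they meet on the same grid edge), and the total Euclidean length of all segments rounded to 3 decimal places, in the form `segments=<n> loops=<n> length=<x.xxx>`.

cell (6,0): code 0100 → (6.453,1.000)–(7.000,0.368)
cell (6,1): code 1100 → (6.582,2.000)–(6.453,1.000)
cell (6,2): code 1000 → (7.000,2.401)–(6.582,2.000)
cell (7,0): code 0110 → (7.000,0.368)–(8.000,0.301)
cell (7,2): code 1001 → (8.000,2.462)–(7.000,2.401)
cell (8,0): code 0010 → (8.000,0.301)–(8.662,1.000)
cell (8,1): code 0011 → (8.662,1.000)–(8.526,2.000)
cell (8,2): code 0001 → (8.526,2.000)–(8.000,2.462)
total: 8 segments, chained into 1 closed loop(s), length Σ = 7.099634

segments=8 loops=1 length=7.100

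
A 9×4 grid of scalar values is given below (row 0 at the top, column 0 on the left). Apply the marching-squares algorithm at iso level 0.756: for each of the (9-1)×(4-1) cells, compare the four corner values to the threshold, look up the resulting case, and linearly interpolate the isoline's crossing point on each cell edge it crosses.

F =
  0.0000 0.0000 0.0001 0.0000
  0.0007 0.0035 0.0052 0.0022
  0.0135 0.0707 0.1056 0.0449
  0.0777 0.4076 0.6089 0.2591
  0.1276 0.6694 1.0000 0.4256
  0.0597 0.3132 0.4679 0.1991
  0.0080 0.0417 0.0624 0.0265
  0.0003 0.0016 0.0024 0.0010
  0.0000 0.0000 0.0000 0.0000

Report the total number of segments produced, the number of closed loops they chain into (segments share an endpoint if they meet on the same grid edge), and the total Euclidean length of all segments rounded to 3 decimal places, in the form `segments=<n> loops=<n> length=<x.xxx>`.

segments=4 loops=1 length=3.215

cell (3,1): code 0100 → (3.376,2.000)–(4.000,1.262)
cell (3,2): code 1000 → (4.000,2.425)–(3.376,2.000)
cell (4,1): code 0010 → (4.000,1.262)–(4.459,2.000)
cell (4,2): code 0001 → (4.459,2.000)–(4.000,2.425)
total: 4 segments, chained into 1 closed loop(s), length Σ = 3.215165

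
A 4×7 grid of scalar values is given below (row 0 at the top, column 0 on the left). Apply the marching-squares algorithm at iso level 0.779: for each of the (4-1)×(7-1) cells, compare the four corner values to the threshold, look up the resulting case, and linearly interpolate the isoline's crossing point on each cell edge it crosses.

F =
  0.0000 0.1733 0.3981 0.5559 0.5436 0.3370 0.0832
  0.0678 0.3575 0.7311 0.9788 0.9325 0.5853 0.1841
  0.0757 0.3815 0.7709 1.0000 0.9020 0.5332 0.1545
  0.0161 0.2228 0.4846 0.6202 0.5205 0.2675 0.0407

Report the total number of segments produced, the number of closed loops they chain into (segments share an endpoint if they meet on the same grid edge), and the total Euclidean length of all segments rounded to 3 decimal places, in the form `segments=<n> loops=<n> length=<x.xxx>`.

segments=8 loops=1 length=7.172

cell (0,2): code 0100 → (0.528,3.000)–(1.000,2.193)
cell (0,3): code 1100 → (0.605,4.000)–(0.528,3.000)
cell (0,4): code 1000 → (1.000,4.442)–(0.605,4.000)
cell (1,2): code 0110 → (1.000,2.193)–(2.000,2.035)
cell (1,4): code 1001 → (2.000,4.334)–(1.000,4.442)
cell (2,2): code 0010 → (2.000,2.035)–(2.582,3.000)
cell (2,3): code 0011 → (2.582,3.000)–(2.322,4.000)
cell (2,4): code 0001 → (2.322,4.000)–(2.000,4.334)
total: 8 segments, chained into 1 closed loop(s), length Σ = 7.172315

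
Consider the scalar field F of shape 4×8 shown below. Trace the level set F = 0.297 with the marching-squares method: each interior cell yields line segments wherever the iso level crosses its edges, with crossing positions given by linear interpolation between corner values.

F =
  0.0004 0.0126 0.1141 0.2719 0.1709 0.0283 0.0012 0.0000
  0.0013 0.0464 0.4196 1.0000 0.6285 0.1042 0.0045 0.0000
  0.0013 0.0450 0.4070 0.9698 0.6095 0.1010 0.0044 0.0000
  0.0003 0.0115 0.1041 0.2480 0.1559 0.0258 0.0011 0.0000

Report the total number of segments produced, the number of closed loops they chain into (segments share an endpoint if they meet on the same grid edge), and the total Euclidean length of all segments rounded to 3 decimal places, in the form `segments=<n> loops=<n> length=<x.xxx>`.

segments=10 loops=1 length=9.234

cell (0,1): code 0100 → (0.599,2.000)–(1.000,1.671)
cell (0,2): code 1100 → (0.034,3.000)–(0.599,2.000)
cell (0,3): code 1100 → (0.276,4.000)–(0.034,3.000)
cell (0,4): code 1000 → (1.000,4.632)–(0.276,4.000)
cell (1,1): code 0110 → (1.000,1.671)–(2.000,1.696)
cell (1,4): code 1001 → (2.000,4.615)–(1.000,4.632)
cell (2,1): code 0010 → (2.000,1.696)–(2.363,2.000)
cell (2,2): code 0011 → (2.363,2.000)–(2.932,3.000)
cell (2,3): code 0011 → (2.932,3.000)–(2.689,4.000)
cell (2,4): code 0001 → (2.689,4.000)–(2.000,4.615)
total: 10 segments, chained into 1 closed loop(s), length Σ = 9.233861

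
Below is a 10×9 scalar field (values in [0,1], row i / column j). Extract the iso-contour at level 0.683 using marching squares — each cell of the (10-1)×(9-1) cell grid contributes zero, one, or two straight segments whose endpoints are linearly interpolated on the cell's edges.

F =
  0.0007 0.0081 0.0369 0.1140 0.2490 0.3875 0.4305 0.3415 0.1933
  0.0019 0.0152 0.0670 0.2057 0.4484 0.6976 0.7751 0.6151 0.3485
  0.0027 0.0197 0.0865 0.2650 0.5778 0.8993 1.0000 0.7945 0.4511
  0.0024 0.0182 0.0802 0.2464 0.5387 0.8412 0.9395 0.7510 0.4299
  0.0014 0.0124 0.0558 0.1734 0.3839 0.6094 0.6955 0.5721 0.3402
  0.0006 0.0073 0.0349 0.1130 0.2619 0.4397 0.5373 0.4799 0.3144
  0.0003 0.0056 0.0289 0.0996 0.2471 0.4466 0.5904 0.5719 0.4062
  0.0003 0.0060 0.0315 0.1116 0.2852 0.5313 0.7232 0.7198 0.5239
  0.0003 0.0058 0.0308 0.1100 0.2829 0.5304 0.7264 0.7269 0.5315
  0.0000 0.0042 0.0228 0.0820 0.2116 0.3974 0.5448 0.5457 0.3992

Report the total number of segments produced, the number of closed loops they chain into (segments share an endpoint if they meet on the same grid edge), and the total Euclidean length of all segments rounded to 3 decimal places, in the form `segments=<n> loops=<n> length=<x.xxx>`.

segments=22 loops=2 length=15.125

cell (0,4): code 0100 → (0.953,5.000)–(1.000,4.941)
cell (0,5): code 1100 → (0.733,6.000)–(0.953,5.000)
cell (0,6): code 1000 → (1.000,6.576)–(0.733,6.000)
cell (1,4): code 0110 → (1.000,4.941)–(2.000,4.327)
cell (1,6): code 1101 → (1.378,7.000)–(1.000,6.576)
cell (1,7): code 1000 → (2.000,7.325)–(1.378,7.000)
cell (2,4): code 0110 → (2.000,4.327)–(3.000,4.477)
cell (2,7): code 1001 → (3.000,7.212)–(2.000,7.325)
cell (3,4): code 0010 → (3.000,4.477)–(3.682,5.000)
cell (3,5): code 0111 → (3.682,5.000)–(4.000,5.855)
cell (3,6): code 1011 → (4.000,6.101)–(3.380,7.000)
cell (3,7): code 0001 → (3.380,7.000)–(3.000,7.212)
cell (4,5): code 0010 → (4.000,5.855)–(4.079,6.000)
cell (4,6): code 0001 → (4.079,6.000)–(4.000,6.101)
cell (6,5): code 0100 → (6.697,6.000)–(7.000,5.791)
cell (6,6): code 1100 → (6.751,7.000)–(6.697,6.000)
cell (6,7): code 1000 → (7.000,7.188)–(6.751,7.000)
cell (7,5): code 0110 → (7.000,5.791)–(8.000,5.779)
cell (7,7): code 1001 → (8.000,7.225)–(7.000,7.188)
cell (8,5): code 0010 → (8.000,5.779)–(8.239,6.000)
cell (8,6): code 0011 → (8.239,6.000)–(8.242,7.000)
cell (8,7): code 0001 → (8.242,7.000)–(8.000,7.225)
total: 22 segments, chained into 2 closed loop(s), length Σ = 15.125331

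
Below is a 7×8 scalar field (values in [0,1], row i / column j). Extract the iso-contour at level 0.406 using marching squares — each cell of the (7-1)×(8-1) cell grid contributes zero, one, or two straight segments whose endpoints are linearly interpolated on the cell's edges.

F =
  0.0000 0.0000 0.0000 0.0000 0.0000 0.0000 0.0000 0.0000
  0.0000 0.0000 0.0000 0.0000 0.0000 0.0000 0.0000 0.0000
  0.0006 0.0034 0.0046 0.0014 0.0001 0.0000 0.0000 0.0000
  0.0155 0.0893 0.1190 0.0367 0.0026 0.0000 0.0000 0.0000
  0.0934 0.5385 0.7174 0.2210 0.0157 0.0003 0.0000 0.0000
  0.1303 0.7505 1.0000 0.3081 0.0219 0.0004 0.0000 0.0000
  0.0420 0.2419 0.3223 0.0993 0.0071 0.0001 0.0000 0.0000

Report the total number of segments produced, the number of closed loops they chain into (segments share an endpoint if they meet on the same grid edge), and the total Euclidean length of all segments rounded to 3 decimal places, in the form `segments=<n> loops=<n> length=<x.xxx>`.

cell (3,0): code 0100 → (3.705,1.000)–(4.000,0.702)
cell (3,1): code 1100 → (3.480,2.000)–(3.705,1.000)
cell (3,2): code 1000 → (4.000,2.627)–(3.480,2.000)
cell (4,0): code 0110 → (4.000,0.702)–(5.000,0.445)
cell (4,2): code 1001 → (5.000,2.859)–(4.000,2.627)
cell (5,0): code 0010 → (5.000,0.445)–(5.677,1.000)
cell (5,1): code 0011 → (5.677,1.000)–(5.876,2.000)
cell (5,2): code 0001 → (5.876,2.000)–(5.000,2.859)
total: 8 segments, chained into 1 closed loop(s), length Σ = 7.440813

segments=8 loops=1 length=7.441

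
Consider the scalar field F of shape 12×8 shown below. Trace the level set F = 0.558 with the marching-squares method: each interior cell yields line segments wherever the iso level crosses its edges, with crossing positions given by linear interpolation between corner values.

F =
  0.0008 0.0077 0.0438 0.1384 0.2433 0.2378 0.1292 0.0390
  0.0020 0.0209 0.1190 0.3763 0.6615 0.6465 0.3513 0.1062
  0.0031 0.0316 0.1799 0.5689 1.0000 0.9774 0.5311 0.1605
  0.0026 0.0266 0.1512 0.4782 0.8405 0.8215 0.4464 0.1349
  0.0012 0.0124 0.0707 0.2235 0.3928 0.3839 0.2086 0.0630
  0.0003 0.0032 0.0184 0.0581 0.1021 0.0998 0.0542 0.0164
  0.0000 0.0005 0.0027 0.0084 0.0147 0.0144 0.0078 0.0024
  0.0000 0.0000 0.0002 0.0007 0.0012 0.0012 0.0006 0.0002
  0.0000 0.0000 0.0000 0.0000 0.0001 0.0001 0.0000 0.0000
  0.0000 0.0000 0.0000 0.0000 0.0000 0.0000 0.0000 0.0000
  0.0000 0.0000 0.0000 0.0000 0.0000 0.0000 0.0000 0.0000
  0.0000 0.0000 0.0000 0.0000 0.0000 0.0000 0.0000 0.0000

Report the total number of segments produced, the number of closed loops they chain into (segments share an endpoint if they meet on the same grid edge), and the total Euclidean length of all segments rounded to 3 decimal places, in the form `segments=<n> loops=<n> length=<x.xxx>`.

segments=12 loops=1 length=9.185

cell (0,3): code 0100 → (0.753,4.000)–(1.000,3.637)
cell (0,4): code 1100 → (0.783,5.000)–(0.753,4.000)
cell (0,5): code 1000 → (1.000,5.300)–(0.783,5.000)
cell (1,2): code 0100 → (1.943,3.000)–(2.000,2.972)
cell (1,3): code 1110 → (1.000,3.637)–(1.943,3.000)
cell (1,5): code 1001 → (2.000,5.940)–(1.000,5.300)
cell (2,2): code 0010 → (2.000,2.972)–(2.120,3.000)
cell (2,3): code 0111 → (2.120,3.000)–(3.000,3.220)
cell (2,5): code 1001 → (3.000,5.702)–(2.000,5.940)
cell (3,3): code 0010 → (3.000,3.220)–(3.631,4.000)
cell (3,4): code 0011 → (3.631,4.000)–(3.602,5.000)
cell (3,5): code 0001 → (3.602,5.000)–(3.000,5.702)
total: 12 segments, chained into 1 closed loop(s), length Σ = 9.185178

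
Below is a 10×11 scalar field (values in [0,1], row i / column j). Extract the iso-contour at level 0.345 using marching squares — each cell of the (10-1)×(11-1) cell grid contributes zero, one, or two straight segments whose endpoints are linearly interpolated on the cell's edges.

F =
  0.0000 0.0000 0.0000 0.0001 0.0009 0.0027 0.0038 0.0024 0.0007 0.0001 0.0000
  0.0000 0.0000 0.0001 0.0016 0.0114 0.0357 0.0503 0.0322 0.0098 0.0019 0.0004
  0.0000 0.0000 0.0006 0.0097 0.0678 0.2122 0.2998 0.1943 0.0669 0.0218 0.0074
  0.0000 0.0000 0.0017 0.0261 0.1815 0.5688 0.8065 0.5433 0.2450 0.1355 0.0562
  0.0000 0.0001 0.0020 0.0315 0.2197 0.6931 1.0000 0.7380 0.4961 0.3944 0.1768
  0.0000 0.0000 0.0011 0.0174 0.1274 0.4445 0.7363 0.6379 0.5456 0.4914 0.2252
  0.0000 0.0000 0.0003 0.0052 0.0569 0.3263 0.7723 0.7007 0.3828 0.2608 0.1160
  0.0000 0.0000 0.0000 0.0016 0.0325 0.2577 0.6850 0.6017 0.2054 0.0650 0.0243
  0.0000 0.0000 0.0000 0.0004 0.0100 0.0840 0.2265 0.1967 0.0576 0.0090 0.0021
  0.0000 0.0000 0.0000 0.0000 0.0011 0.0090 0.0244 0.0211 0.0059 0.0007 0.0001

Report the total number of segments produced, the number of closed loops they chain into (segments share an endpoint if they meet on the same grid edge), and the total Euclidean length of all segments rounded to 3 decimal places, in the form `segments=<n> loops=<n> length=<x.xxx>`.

cell (2,4): code 0100 → (2.372,5.000)–(3.000,4.422)
cell (2,5): code 1100 → (2.089,6.000)–(2.372,5.000)
cell (2,6): code 1100 → (2.432,7.000)–(2.089,6.000)
cell (2,7): code 1000 → (3.000,7.665)–(2.432,7.000)
cell (3,4): code 0110 → (3.000,4.422)–(4.000,4.265)
cell (3,7): code 1101 → (3.398,8.000)–(3.000,7.665)
cell (3,8): code 1100 → (3.809,9.000)–(3.398,8.000)
cell (3,9): code 1000 → (4.000,9.227)–(3.809,9.000)
cell (4,4): code 0110 → (4.000,4.265)–(5.000,4.686)
cell (4,9): code 1001 → (5.000,9.550)–(4.000,9.227)
cell (5,4): code 0010 → (5.000,4.686)–(5.842,5.000)
cell (5,5): code 0111 → (5.842,5.000)–(6.000,5.042)
cell (5,8): code 1011 → (6.000,8.310)–(5.635,9.000)
cell (5,9): code 0001 → (5.635,9.000)–(5.000,9.550)
cell (6,5): code 0110 → (6.000,5.042)–(7.000,5.204)
cell (6,7): code 1011 → (7.000,7.648)–(6.213,8.000)
cell (6,8): code 0001 → (6.213,8.000)–(6.000,8.310)
cell (7,5): code 0010 → (7.000,5.204)–(7.742,6.000)
cell (7,6): code 0011 → (7.742,6.000)–(7.634,7.000)
cell (7,7): code 0001 → (7.634,7.000)–(7.000,7.648)
total: 20 segments, chained into 1 closed loop(s), length Σ = 16.804450

segments=20 loops=1 length=16.804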